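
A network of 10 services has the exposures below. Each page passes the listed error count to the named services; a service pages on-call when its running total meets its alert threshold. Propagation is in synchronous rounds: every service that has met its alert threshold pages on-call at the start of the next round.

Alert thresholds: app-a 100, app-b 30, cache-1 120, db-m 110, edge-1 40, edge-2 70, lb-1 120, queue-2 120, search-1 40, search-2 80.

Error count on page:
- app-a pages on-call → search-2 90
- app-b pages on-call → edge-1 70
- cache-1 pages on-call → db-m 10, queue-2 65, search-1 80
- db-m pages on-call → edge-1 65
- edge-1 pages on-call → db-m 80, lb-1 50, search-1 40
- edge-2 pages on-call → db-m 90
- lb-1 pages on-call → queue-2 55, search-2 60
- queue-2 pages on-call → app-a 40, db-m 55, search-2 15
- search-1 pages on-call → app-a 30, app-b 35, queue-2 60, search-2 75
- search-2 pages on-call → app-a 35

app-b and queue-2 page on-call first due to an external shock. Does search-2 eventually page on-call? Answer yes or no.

Round 1 — app-b, queue-2 page on-call (initial).
  app-a: +40 → 40 < 100
  db-m: +55 → 55 < 110
  edge-1: +70 → 70 ≥ 40
  search-2: +15 → 15 < 80
Round 2 — edge-1 pages on-call.
  db-m: +80 → 135 ≥ 110
  lb-1: +50 → 50 < 120
  search-1: +40 → 40 ≥ 40
Round 3 — db-m, search-1 page on-call.
  app-a: +30 → 70 < 100
  search-2: +75 → 90 ≥ 80
Round 4 — search-2 pages on-call.
  app-a: +35 → 105 ≥ 100
Round 5 — app-a pages on-call.
No further pages.

yes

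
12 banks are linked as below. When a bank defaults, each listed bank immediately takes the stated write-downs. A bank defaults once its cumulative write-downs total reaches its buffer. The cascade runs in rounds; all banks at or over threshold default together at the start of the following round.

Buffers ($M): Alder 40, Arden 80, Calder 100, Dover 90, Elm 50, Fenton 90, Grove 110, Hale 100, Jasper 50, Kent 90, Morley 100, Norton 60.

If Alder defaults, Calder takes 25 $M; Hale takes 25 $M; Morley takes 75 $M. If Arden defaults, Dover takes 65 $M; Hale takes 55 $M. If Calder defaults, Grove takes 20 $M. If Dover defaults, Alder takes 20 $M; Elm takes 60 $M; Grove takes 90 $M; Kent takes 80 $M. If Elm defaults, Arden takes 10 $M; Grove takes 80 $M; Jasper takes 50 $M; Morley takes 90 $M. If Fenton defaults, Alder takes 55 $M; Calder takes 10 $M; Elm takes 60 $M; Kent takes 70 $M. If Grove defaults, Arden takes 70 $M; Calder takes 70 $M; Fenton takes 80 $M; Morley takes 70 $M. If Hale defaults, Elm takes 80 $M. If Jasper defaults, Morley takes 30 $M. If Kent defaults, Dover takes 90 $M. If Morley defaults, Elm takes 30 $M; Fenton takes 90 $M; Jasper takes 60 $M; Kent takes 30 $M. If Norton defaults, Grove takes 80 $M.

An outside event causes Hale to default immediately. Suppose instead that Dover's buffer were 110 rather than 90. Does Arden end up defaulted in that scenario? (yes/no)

With Dover's buffer at 110:
Round 1 — Hale defaults (initial).
  Elm: +80 → 80 ≥ 50
Round 2 — Elm defaults.
  Arden: +10 → 10 < 80
  Grove: +80 → 80 < 110
  Jasper: +50 → 50 ≥ 50
  Morley: +90 → 90 < 100
Round 3 — Jasper defaults.
  Morley: +30 → 120 ≥ 100
Round 4 — Morley defaults.
  Fenton: +90 → 90 ≥ 90
  Kent: +30 → 30 < 90
Round 5 — Fenton defaults.
  Alder: +55 → 55 ≥ 40
  Calder: +10 → 10 < 100
  Kent: +70 → 100 ≥ 90
Round 6 — Alder, Kent default.
  Calder: +25 → 35 < 100
  Dover: +90 → 90 < 110
No further defaults.

no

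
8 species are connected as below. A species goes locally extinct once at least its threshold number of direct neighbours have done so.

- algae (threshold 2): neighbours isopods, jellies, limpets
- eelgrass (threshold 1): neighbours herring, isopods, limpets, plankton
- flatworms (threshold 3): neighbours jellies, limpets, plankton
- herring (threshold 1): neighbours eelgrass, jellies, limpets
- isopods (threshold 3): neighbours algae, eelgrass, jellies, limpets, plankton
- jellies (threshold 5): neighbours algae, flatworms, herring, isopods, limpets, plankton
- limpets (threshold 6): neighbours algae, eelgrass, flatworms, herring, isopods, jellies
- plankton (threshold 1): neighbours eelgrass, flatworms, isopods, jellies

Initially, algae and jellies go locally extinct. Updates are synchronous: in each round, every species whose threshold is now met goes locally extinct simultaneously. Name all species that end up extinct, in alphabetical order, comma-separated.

Round 1 — algae, jellies go locally extinct (initial).
Round 2 — checking thresholds:
  flatworms: 1 of 3 neighbours < 3, not yet.
  herring: 1 of 3 neighbours ≥ 1, goes locally extinct.
  isopods: 2 of 5 neighbours < 3, not yet.
  limpets: 2 of 6 neighbours < 6, not yet.
  plankton: 1 of 4 neighbours ≥ 1, goes locally extinct.
Round 3 — checking thresholds:
  eelgrass: 2 of 4 neighbours ≥ 1, goes locally extinct.
  flatworms: 2 of 3 neighbours < 3, not yet.
  isopods: 3 of 5 neighbours ≥ 3, goes locally extinct.
  limpets: 3 of 6 neighbours < 6, not yet.
Round 4 — no new extinctions; cascade stops.

algae, eelgrass, herring, isopods, jellies, plankton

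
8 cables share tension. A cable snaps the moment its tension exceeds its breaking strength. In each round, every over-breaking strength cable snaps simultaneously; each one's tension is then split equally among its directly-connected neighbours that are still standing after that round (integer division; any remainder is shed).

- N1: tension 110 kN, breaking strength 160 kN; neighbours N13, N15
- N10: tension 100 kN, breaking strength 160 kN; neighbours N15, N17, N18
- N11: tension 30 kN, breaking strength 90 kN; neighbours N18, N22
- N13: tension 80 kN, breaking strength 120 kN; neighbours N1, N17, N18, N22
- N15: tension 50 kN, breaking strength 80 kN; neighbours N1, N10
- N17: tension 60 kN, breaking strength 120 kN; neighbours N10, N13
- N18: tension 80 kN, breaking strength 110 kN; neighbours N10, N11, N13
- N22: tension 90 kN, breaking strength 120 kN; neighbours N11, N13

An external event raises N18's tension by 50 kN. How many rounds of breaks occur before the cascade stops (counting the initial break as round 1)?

4

Round 1 — N18 at 130 > 110. N18 snaps.
  N18 sheds 130 kN to N10, N11, N13: 43 each (1 lost).
    N10: 100+43 = 143 ≤ 160
    N11: 30+43 = 73 ≤ 90
    N13: 80+43 = 123 > 120
Round 2 — N13 snaps.
  N13 sheds 123 kN to N1, N17, N22: 41 each.
    N1: 110+41 = 151 ≤ 160
    N17: 60+41 = 101 ≤ 120
    N22: 90+41 = 131 > 120
Round 3 — N22 snaps.
  N22 sheds 131 kN to N11: 131 each.
    N11: 73+131 = 204 > 90
Round 4 — N11 snaps.
  N11 sheds 204 kN: no online neighbours, lost.
No further breaks.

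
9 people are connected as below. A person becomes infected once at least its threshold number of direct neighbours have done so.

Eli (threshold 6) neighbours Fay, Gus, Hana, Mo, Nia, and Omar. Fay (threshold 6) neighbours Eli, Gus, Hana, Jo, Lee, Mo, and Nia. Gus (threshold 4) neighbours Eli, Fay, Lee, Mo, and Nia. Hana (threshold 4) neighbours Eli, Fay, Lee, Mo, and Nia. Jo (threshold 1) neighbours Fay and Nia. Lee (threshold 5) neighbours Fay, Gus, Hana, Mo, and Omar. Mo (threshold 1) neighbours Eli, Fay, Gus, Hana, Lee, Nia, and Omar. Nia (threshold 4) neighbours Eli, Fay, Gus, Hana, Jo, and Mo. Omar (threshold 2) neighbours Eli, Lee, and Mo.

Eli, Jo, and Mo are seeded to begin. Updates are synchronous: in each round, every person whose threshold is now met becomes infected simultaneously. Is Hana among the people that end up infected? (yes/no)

no

Round 1 — Eli, Jo, Mo become infected (initial).
Round 2 — checking thresholds:
  Fay: 3 of 7 neighbours < 6, below threshold.
  Gus: 2 of 5 neighbours < 4, below threshold.
  Hana: 2 of 5 neighbours < 4, below threshold.
  Lee: 1 of 5 neighbours < 5, below threshold.
  Nia: 3 of 6 neighbours < 4, below threshold.
  Omar: 2 of 3 neighbours ≥ 2, becomes infected.
Round 3 — no new infections; cascade stops.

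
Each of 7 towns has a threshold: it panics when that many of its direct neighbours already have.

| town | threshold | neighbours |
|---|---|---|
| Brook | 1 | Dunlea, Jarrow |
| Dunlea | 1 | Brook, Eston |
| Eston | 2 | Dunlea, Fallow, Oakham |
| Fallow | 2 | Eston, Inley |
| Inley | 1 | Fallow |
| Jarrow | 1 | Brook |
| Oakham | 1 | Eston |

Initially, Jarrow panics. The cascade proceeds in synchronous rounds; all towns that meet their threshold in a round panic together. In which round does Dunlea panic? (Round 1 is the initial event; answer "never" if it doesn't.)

3

Round 1 — Jarrow panics (initial).
Round 2 — checking thresholds:
  Brook: 1 of 2 neighbours ≥ 1, panics.
Round 3 — checking thresholds:
  Dunlea: 1 of 2 neighbours ≥ 1, panics.
Round 4 — no new panics; cascade stops.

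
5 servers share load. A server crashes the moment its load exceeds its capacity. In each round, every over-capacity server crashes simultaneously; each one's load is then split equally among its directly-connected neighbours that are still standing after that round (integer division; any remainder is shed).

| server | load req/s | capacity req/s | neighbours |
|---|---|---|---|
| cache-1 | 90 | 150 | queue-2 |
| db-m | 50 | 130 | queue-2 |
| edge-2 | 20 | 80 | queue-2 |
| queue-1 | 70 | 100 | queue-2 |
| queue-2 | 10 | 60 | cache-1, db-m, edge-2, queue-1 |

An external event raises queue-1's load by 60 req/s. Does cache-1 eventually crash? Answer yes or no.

Round 1 — queue-1 at 130 > 100. queue-1 crashes.
  queue-1 sheds 130 req/s to queue-2: 130 each.
    queue-2: 10+130 = 140 > 60
Round 2 — queue-2 crashes.
  queue-2 sheds 140 req/s to cache-1, db-m, edge-2: 46 each (2 lost).
    cache-1: 90+46 = 136 ≤ 150
    db-m: 50+46 = 96 ≤ 130
    edge-2: 20+46 = 66 ≤ 80
No further crashes.

no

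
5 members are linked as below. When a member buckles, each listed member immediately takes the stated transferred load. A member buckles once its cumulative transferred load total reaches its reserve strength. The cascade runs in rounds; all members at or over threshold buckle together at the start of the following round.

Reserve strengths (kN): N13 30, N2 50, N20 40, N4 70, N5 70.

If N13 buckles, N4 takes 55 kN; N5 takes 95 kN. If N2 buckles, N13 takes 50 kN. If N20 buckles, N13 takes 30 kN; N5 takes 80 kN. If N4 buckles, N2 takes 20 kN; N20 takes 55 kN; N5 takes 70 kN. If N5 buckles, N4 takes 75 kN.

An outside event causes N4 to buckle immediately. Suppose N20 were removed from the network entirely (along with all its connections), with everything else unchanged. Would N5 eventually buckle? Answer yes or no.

With N20 removed:
Round 1 — N4 buckles (initial).
  N2: +20 → 20 < 50
  N5: +70 → 70 ≥ 70
Round 2 — N5 buckles.
No further bucklings.

yes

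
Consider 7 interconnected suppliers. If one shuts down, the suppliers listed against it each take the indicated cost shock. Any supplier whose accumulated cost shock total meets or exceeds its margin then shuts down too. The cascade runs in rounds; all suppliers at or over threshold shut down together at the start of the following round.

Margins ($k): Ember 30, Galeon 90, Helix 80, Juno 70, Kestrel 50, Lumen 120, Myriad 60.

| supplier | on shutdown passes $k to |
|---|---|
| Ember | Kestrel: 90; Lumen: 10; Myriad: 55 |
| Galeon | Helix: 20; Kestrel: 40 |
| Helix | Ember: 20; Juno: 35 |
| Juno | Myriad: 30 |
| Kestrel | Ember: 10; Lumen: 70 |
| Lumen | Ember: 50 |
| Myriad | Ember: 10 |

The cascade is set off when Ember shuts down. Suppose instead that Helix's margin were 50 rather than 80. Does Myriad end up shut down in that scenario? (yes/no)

With Helix's margin at 50:
Round 1 — Ember shuts down (initial).
  Kestrel: +90 → 90 ≥ 50
  Lumen: +10 → 10 < 120
  Myriad: +55 → 55 < 60
Round 2 — Kestrel shuts down.
  Lumen: +70 → 80 < 120
No further shutdowns.

no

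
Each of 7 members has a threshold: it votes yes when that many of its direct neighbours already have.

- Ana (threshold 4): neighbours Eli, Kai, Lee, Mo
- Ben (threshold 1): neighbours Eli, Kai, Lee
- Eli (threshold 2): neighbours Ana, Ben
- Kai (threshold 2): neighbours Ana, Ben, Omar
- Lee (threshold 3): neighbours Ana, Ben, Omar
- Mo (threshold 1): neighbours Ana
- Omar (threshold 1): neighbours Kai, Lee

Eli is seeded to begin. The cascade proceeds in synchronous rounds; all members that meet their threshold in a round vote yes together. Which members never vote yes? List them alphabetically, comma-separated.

Round 1 — Eli votes yes (initial).
Round 2 — checking thresholds:
  Ana: 1 of 4 neighbours < 4, holds.
  Ben: 1 of 3 neighbours ≥ 1, votes yes.
Round 3 — no new yes votes; cascade stops.

Ana, Kai, Lee, Mo, Omar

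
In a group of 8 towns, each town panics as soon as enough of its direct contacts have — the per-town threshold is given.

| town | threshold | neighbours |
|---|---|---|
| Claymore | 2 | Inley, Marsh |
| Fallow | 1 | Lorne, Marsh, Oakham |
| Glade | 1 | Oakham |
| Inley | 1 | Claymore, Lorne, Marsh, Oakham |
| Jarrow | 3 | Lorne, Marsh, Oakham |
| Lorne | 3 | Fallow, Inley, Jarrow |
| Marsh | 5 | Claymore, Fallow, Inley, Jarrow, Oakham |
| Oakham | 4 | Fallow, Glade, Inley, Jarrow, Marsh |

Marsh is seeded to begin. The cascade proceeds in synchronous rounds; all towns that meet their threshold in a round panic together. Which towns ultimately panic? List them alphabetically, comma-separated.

Round 1 — Marsh panics (initial).
Round 2 — checking thresholds:
  Claymore: 1 of 2 neighbours < 2, below threshold.
  Fallow: 1 of 3 neighbours ≥ 1, panics.
  Inley: 1 of 4 neighbours ≥ 1, panics.
  Jarrow: 1 of 3 neighbours < 3, below threshold.
  Oakham: 1 of 5 neighbours < 4, below threshold.
Round 3 — checking thresholds:
  Claymore: 2 of 2 neighbours ≥ 2, panics.
  Jarrow: 1 of 3 neighbours < 3, below threshold.
  Lorne: 2 of 3 neighbours < 3, below threshold.
  Oakham: 3 of 5 neighbours < 4, below threshold.
Round 4 — no new panics; cascade stops.

Claymore, Fallow, Inley, Marsh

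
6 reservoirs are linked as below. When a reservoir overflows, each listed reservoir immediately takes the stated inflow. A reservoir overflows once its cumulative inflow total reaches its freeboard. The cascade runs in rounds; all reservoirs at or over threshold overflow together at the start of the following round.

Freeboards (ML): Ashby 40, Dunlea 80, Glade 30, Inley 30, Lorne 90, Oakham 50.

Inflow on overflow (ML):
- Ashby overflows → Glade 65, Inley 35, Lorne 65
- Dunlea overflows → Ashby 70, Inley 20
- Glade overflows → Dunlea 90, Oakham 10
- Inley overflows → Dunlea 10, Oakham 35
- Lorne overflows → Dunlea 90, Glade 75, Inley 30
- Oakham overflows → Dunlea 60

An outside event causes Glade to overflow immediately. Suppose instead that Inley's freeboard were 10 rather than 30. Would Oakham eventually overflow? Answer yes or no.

no

With Inley's freeboard at 10:
Round 1 — Glade overflows (initial).
  Dunlea: +90 → 90 ≥ 80
  Oakham: +10 → 10 < 50
Round 2 — Dunlea overflows.
  Ashby: +70 → 70 ≥ 40
  Inley: +20 → 20 ≥ 10
Round 3 — Ashby, Inley overflow.
  Lorne: +65 → 65 < 90
  Oakham: +35 → 45 < 50
No further overflows.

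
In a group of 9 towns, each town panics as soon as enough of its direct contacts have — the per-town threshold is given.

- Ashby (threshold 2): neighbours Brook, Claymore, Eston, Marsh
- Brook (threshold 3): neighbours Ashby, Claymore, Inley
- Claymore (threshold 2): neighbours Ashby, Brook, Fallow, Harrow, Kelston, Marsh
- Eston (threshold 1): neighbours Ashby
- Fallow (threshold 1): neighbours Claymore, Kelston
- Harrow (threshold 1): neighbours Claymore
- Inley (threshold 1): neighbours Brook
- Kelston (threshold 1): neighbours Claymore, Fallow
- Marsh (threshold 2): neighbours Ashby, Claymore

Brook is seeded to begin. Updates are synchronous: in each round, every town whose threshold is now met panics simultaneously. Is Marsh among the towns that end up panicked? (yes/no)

Round 1 — Brook panics (initial).
Round 2 — checking thresholds:
  Ashby: 1 of 4 neighbours < 2, holds.
  Claymore: 1 of 6 neighbours < 2, holds.
  Inley: 1 of 1 neighbours ≥ 1, panics.
Round 3 — no new panics; cascade stops.

no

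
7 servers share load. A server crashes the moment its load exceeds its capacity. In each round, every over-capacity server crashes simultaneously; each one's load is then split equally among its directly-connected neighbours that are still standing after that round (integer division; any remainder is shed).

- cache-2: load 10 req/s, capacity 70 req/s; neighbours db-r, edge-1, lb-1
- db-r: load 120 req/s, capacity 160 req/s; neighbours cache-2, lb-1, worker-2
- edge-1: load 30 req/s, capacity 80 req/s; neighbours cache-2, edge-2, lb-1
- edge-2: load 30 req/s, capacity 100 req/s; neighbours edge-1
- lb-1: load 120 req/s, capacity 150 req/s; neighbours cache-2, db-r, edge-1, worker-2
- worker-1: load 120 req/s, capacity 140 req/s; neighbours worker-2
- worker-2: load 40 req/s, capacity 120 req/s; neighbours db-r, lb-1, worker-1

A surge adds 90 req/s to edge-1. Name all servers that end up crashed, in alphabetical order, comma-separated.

Round 1 — edge-1 at 120 > 80. edge-1 crashes.
  edge-1 sheds 120 req/s to cache-2, edge-2, lb-1: 40 each.
    cache-2: 10+40 = 50 ≤ 70
    edge-2: 30+40 = 70 ≤ 100
    lb-1: 120+40 = 160 > 150
Round 2 — lb-1 crashes.
  lb-1 sheds 160 req/s to cache-2, db-r, worker-2: 53 each (1 lost).
    cache-2: 50+53 = 103 > 70
    db-r: 120+53 = 173 > 160
    worker-2: 40+53 = 93 ≤ 120
Round 3 — cache-2, db-r crash.
  cache-2 sheds 103 req/s: no online neighbours, lost.
  db-r sheds 173 req/s to worker-2: 173 each.
    worker-2: 93+173 = 266 > 120
Round 4 — worker-2 crashes.
  worker-2 sheds 266 req/s to worker-1: 266 each.
    worker-1: 120+266 = 386 > 140
Round 5 — worker-1 crashes.
  worker-1 sheds 386 req/s: no online neighbours, lost.
No further crashes.

cache-2, db-r, edge-1, lb-1, worker-1, worker-2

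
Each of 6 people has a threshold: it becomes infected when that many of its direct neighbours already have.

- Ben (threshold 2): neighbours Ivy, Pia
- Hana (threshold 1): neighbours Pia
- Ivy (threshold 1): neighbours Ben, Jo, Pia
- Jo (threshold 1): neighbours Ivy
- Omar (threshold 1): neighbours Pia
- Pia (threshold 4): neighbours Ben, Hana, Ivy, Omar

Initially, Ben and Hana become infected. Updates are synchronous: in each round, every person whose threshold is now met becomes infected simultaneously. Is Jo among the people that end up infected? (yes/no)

yes

Round 1 — Ben, Hana become infected (initial).
Round 2 — checking thresholds:
  Ivy: 1 of 3 neighbours ≥ 1, becomes infected.
  Pia: 2 of 4 neighbours < 4, below threshold.
Round 3 — checking thresholds:
  Jo: 1 of 1 neighbours ≥ 1, becomes infected.
  Pia: 3 of 4 neighbours < 4, below threshold.
Round 4 — no new infections; cascade stops.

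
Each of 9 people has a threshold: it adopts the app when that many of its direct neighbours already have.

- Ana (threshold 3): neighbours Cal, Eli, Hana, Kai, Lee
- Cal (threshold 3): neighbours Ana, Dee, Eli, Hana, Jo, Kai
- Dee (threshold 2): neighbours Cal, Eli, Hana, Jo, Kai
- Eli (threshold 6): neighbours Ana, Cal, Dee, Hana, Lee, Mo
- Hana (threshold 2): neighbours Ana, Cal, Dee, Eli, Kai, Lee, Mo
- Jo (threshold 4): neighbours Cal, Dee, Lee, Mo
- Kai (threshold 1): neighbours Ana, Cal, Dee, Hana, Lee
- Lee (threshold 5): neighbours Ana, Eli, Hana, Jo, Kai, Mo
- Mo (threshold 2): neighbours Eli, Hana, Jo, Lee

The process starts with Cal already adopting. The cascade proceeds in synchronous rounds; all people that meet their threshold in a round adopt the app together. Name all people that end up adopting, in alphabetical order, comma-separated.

Ana, Cal, Dee, Hana, Kai

Round 1 — Cal adopts the app (initial).
Round 2 — checking thresholds:
  Ana: 1 of 5 neighbours < 3, below threshold.
  Dee: 1 of 5 neighbours < 2, below threshold.
  Eli: 1 of 6 neighbours < 6, below threshold.
  Hana: 1 of 7 neighbours < 2, below threshold.
  Jo: 1 of 4 neighbours < 4, below threshold.
  Kai: 1 of 5 neighbours ≥ 1, adopts the app.
Round 3 — checking thresholds:
  Ana: 2 of 5 neighbours < 3, below threshold.
  Dee: 2 of 5 neighbours ≥ 2, adopts the app.
  Eli: 1 of 6 neighbours < 6, below threshold.
  Hana: 2 of 7 neighbours ≥ 2, adopts the app.
  Jo: 1 of 4 neighbours < 4, below threshold.
  Lee: 1 of 6 neighbours < 5, below threshold.
Round 4 — checking thresholds:
  Ana: 3 of 5 neighbours ≥ 3, adopts the app.
  Eli: 3 of 6 neighbours < 6, below threshold.
  Jo: 2 of 4 neighbours < 4, below threshold.
  Lee: 2 of 6 neighbours < 5, below threshold.
  Mo: 1 of 4 neighbours < 2, below threshold.
Round 5 — no new adoptions; cascade stops.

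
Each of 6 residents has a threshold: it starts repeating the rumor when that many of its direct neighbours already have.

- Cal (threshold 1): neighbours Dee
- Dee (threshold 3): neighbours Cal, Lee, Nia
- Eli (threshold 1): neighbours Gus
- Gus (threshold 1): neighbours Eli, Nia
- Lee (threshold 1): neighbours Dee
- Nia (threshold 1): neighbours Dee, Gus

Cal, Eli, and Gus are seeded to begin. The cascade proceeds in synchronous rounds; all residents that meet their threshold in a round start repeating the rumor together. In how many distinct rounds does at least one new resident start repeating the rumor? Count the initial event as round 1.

2

Round 1 — Cal, Eli, Gus start repeating the rumor (initial).
Round 2 — checking thresholds:
  Dee: 1 of 3 neighbours < 3, holds.
  Nia: 1 of 2 neighbours ≥ 1, starts repeating the rumor.
Round 3 — no new spreads; cascade stops.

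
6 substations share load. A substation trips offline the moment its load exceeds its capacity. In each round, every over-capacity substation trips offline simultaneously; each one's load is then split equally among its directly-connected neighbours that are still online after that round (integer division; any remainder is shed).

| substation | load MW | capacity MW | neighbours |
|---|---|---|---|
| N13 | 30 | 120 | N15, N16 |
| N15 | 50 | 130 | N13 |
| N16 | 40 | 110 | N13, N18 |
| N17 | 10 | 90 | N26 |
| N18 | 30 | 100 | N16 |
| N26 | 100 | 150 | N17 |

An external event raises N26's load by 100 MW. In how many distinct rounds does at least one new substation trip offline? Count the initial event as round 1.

2

Round 1 — N26 at 200 > 150. N26 trips offline.
  N26 sheds 200 MW to N17: 200 each.
    N17: 10+200 = 210 > 90
Round 2 — N17 trips offline.
  N17 sheds 210 MW: no online neighbours, lost.
No further trips.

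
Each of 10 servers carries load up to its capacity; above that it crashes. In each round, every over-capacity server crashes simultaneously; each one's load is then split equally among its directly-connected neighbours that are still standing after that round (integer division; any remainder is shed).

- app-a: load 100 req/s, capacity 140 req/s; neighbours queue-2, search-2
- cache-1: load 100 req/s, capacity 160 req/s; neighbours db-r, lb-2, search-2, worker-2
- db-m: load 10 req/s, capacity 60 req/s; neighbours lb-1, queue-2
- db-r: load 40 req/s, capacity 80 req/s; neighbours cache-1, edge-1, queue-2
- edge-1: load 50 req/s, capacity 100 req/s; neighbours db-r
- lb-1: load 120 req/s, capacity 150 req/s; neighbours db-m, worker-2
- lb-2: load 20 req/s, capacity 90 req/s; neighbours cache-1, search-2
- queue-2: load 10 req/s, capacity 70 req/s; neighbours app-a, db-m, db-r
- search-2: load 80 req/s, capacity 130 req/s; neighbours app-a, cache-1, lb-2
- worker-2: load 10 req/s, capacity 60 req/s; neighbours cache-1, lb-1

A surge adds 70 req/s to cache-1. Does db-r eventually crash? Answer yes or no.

yes

Round 1 — cache-1 at 170 > 160. cache-1 crashes.
  cache-1 sheds 170 req/s to db-r, lb-2, search-2, worker-2: 42 each (2 lost).
    db-r: 40+42 = 82 > 80
    lb-2: 20+42 = 62 ≤ 90
    search-2: 80+42 = 122 ≤ 130
    worker-2: 10+42 = 52 ≤ 60
Round 2 — db-r crashes.
  db-r sheds 82 req/s to edge-1, queue-2: 41 each.
    edge-1: 50+41 = 91 ≤ 100
    queue-2: 10+41 = 51 ≤ 70
No further crashes.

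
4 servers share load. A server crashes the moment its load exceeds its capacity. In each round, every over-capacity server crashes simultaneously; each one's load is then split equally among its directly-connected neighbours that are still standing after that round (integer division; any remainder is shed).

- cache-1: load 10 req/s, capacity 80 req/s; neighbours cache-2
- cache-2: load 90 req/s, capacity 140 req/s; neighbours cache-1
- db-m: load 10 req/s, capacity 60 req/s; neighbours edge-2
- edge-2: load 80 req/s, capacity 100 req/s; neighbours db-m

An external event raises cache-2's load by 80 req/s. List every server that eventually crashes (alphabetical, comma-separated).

cache-1, cache-2

Round 1 — cache-2 at 170 > 140. cache-2 crashes.
  cache-2 sheds 170 req/s to cache-1: 170 each.
    cache-1: 10+170 = 180 > 80
Round 2 — cache-1 crashes.
  cache-1 sheds 180 req/s: no online neighbours, lost.
No further crashes.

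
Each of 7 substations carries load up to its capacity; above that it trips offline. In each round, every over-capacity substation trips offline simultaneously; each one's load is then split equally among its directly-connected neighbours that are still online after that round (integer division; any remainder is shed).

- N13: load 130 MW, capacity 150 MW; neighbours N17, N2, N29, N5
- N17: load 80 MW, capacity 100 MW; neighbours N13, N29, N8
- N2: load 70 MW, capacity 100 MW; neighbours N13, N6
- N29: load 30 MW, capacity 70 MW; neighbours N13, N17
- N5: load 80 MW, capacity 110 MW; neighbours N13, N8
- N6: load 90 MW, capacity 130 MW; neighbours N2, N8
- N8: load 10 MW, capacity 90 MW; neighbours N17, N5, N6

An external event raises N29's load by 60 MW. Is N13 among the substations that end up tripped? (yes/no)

yes

Round 1 — N29 at 90 > 70. N29 trips offline.
  N29 sheds 90 MW to N13, N17: 45 each.
    N13: 130+45 = 175 > 150
    N17: 80+45 = 125 > 100
Round 2 — N13, N17 trip offline.
  N13 sheds 175 MW to N2, N5: 87 each (1 lost).
    N2: 70+87 = 157 > 100
    N5: 80+87 = 167 > 110
  N17 sheds 125 MW to N8: 125 each.
    N8: 10+125 = 135 > 90
Round 3 — N2, N5, N8 trip offline.
  N2 sheds 157 MW to N6: 157 each.
    N6: 90+157 = 247 > 130
  N5 sheds 167 MW: no online neighbours, lost.
  N8 sheds 135 MW to N6: 135 each.
    N6: 247+135 = 382 > 130
Round 4 — N6 trips offline.
  N6 sheds 382 MW: no online neighbours, lost.
No further trips.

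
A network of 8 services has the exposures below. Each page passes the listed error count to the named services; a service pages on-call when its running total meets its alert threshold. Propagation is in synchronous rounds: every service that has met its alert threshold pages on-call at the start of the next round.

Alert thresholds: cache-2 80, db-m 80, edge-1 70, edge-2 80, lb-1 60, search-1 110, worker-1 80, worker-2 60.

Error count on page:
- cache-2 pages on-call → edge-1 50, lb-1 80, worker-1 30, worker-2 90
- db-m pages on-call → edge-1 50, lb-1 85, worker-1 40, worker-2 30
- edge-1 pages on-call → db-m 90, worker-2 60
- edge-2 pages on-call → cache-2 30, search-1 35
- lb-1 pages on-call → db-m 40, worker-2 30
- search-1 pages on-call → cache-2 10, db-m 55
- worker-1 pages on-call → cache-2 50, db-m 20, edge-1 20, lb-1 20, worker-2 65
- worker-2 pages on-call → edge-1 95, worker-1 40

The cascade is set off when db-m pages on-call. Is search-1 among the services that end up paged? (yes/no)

no

Round 1 — db-m pages on-call (initial).
  edge-1: +50 → 50 < 70
  lb-1: +85 → 85 ≥ 60
  worker-1: +40 → 40 < 80
  worker-2: +30 → 30 < 60
Round 2 — lb-1 pages on-call.
  worker-2: +30 → 60 ≥ 60
Round 3 — worker-2 pages on-call.
  edge-1: +95 → 145 ≥ 70
  worker-1: +40 → 80 ≥ 80
Round 4 — edge-1, worker-1 page on-call.
  cache-2: +50 → 50 < 80
No further pages.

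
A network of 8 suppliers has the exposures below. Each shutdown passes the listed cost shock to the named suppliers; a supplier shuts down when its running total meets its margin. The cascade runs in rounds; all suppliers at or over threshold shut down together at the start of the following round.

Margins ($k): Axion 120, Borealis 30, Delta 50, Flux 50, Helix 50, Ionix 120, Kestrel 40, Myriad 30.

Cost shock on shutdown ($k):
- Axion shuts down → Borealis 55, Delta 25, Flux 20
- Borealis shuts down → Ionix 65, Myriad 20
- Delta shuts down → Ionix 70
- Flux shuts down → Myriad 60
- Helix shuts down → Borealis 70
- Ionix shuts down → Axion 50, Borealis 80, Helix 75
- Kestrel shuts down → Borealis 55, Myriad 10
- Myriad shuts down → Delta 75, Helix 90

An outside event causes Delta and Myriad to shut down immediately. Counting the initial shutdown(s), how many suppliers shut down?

Round 1 — Delta, Myriad shut down (initial).
  Helix: +90 → 90 ≥ 50
  Ionix: +70 → 70 < 120
Round 2 — Helix shuts down.
  Borealis: +70 → 70 ≥ 30
Round 3 — Borealis shuts down.
  Ionix: +65 → 135 ≥ 120
Round 4 — Ionix shuts down.
  Axion: +50 → 50 < 120
No further shutdowns.

5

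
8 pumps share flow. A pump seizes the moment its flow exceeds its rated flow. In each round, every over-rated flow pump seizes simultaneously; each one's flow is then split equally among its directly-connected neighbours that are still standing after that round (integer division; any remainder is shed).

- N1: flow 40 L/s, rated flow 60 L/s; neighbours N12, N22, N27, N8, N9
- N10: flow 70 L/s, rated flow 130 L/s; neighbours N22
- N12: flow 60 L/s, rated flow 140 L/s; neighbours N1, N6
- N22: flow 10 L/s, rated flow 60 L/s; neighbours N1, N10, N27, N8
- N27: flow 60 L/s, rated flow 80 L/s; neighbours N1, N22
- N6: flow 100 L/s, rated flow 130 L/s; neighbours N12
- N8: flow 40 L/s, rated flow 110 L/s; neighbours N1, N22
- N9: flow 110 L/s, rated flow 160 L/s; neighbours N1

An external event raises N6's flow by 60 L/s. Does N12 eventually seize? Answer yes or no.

Round 1 — N6 at 160 > 130. N6 seizes.
  N6 sheds 160 L/s to N12: 160 each.
    N12: 60+160 = 220 > 140
Round 2 — N12 seizes.
  N12 sheds 220 L/s to N1: 220 each.
    N1: 40+220 = 260 > 60
Round 3 — N1 seizes.
  N1 sheds 260 L/s to N22, N27, N8, N9: 65 each.
    N22: 10+65 = 75 > 60
    N27: 60+65 = 125 > 80
    N8: 40+65 = 105 ≤ 110
    N9: 110+65 = 175 > 160
Round 4 — N22, N27, N9 seize.
  N22 sheds 75 L/s to N10, N8: 37 each (1 lost).
    N10: 70+37 = 107 ≤ 130
    N8: 105+37 = 142 > 110
  N27 sheds 125 L/s: no online neighbours, lost.
  N9 sheds 175 L/s: no online neighbours, lost.
Round 5 — N8 seizes.
  N8 sheds 142 L/s: no online neighbours, lost.
No further seizures.

yes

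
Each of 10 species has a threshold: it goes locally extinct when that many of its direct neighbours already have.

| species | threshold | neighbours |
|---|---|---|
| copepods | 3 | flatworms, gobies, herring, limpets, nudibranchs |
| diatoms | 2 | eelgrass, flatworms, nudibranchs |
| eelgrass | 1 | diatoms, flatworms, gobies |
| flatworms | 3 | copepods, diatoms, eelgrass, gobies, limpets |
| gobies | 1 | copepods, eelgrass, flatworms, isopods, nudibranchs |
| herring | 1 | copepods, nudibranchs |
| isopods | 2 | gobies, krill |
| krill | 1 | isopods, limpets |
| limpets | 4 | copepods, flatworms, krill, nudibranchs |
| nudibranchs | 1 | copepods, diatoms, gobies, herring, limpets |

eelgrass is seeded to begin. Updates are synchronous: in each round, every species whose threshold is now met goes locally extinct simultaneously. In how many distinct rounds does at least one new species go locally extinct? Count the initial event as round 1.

Round 1 — eelgrass goes locally extinct (initial).
Round 2 — checking thresholds:
  diatoms: 1 of 3 neighbours < 2, holds.
  flatworms: 1 of 5 neighbours < 3, holds.
  gobies: 1 of 5 neighbours ≥ 1, goes locally extinct.
Round 3 — checking thresholds:
  copepods: 1 of 5 neighbours < 3, holds.
  diatoms: 1 of 3 neighbours < 2, holds.
  flatworms: 2 of 5 neighbours < 3, holds.
  isopods: 1 of 2 neighbours < 2, holds.
  nudibranchs: 1 of 5 neighbours ≥ 1, goes locally extinct.
Round 4 — checking thresholds:
  copepods: 2 of 5 neighbours < 3, holds.
  diatoms: 2 of 3 neighbours ≥ 2, goes locally extinct.
  flatworms: 2 of 5 neighbours < 3, holds.
  herring: 1 of 2 neighbours ≥ 1, goes locally extinct.
  isopods: 1 of 2 neighbours < 2, holds.
  limpets: 1 of 4 neighbours < 4, holds.
Round 5 — checking thresholds:
  copepods: 3 of 5 neighbours ≥ 3, goes locally extinct.
  flatworms: 3 of 5 neighbours ≥ 3, goes locally extinct.
  isopods: 1 of 2 neighbours < 2, holds.
  limpets: 1 of 4 neighbours < 4, holds.
Round 6 — no new extinctions; cascade stops.

5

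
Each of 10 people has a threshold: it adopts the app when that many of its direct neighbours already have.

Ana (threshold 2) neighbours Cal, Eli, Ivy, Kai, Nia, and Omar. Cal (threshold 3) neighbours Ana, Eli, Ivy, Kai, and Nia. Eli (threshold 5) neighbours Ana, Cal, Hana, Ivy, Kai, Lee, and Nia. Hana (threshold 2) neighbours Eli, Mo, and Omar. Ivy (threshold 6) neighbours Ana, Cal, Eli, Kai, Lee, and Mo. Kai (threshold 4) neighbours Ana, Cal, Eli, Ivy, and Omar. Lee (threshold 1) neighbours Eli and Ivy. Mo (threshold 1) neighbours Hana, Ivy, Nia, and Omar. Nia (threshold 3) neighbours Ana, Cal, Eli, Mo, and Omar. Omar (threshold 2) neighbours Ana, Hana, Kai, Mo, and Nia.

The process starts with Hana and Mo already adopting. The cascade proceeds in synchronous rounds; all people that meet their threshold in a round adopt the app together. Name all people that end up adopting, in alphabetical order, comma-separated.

Hana, Mo, Omar

Round 1 — Hana, Mo adopt the app (initial).
Round 2 — checking thresholds:
  Eli: 1 of 7 neighbours < 5, holds.
  Ivy: 1 of 6 neighbours < 6, holds.
  Nia: 1 of 5 neighbours < 3, holds.
  Omar: 2 of 5 neighbours ≥ 2, adopts the app.
Round 3 — no new adoptions; cascade stops.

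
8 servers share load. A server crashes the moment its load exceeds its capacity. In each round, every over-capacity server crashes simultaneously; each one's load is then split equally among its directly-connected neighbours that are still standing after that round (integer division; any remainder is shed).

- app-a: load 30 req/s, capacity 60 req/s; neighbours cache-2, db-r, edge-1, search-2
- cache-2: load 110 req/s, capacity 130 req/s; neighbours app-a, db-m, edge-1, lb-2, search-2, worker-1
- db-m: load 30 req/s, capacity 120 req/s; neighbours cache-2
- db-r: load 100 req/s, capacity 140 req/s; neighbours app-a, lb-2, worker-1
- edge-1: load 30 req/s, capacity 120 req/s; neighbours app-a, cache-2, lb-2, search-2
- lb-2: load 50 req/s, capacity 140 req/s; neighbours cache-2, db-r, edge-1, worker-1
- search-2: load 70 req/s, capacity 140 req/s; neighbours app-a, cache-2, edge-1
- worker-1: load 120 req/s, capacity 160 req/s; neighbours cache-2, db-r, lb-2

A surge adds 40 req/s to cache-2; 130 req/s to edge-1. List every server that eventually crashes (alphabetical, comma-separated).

Round 1 — cache-2 at 150 > 130; edge-1 at 160 > 120. cache-2, edge-1 crash.
  cache-2 sheds 150 req/s to app-a, db-m, lb-2, search-2, worker-1: 30 each.
    app-a: 30+30 = 60 ≤ 60
    db-m: 30+30 = 60 ≤ 120
    lb-2: 50+30 = 80 ≤ 140
    search-2: 70+30 = 100 ≤ 140
    worker-1: 120+30 = 150 ≤ 160
  edge-1 sheds 160 req/s to app-a, lb-2, search-2: 53 each (1 lost).
    app-a: 60+53 = 113 > 60
    lb-2: 80+53 = 133 ≤ 140
    search-2: 100+53 = 153 > 140
Round 2 — app-a, search-2 crash.
  app-a sheds 113 req/s to db-r: 113 each.
    db-r: 100+113 = 213 > 140
  search-2 sheds 153 req/s: no online neighbours, lost.
Round 3 — db-r crashes.
  db-r sheds 213 req/s to lb-2, worker-1: 106 each (1 lost).
    lb-2: 133+106 = 239 > 140
    worker-1: 150+106 = 256 > 160
Round 4 — lb-2, worker-1 crash.
  lb-2 sheds 239 req/s: no online neighbours, lost.
  worker-1 sheds 256 req/s: no online neighbours, lost.
No further crashes.

app-a, cache-2, db-r, edge-1, lb-2, search-2, worker-1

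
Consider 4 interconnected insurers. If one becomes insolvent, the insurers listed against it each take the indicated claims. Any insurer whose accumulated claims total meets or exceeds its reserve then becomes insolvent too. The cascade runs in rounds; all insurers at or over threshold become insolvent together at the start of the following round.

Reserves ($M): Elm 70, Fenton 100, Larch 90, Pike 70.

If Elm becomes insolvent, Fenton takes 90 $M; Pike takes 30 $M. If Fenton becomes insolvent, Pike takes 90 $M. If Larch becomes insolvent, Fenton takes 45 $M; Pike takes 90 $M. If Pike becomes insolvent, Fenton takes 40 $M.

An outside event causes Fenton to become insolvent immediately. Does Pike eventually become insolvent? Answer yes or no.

Round 1 — Fenton becomes insolvent (initial).
  Pike: +90 → 90 ≥ 70
Round 2 — Pike becomes insolvent.
No further insolvencies.

yes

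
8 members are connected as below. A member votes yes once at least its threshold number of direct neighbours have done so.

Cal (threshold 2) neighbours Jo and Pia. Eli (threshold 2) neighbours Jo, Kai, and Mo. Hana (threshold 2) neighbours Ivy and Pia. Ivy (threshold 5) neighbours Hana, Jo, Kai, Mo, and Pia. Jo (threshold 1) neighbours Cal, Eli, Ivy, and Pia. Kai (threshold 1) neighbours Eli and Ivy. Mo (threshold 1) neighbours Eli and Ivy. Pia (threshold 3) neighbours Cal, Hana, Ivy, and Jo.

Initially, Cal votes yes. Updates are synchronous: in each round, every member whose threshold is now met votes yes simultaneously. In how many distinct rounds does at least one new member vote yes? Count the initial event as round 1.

Round 1 — Cal votes yes (initial).
Round 2 — checking thresholds:
  Jo: 1 of 4 neighbours ≥ 1, votes yes.
  Pia: 1 of 4 neighbours < 3, holds.
Round 3 — no new yes votes; cascade stops.

2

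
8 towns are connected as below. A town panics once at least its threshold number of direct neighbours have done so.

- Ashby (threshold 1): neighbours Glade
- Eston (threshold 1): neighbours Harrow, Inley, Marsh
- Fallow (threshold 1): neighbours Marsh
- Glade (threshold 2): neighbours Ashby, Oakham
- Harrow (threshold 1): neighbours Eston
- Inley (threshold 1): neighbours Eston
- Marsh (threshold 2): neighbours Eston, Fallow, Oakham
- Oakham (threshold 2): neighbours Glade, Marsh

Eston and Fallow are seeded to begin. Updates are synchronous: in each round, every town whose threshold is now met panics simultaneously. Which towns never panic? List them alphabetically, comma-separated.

Ashby, Glade, Oakham

Round 1 — Eston, Fallow panic (initial).
Round 2 — checking thresholds:
  Harrow: 1 of 1 neighbours ≥ 1, panics.
  Inley: 1 of 1 neighbours ≥ 1, panics.
  Marsh: 2 of 3 neighbours ≥ 2, panics.
Round 3 — no new panics; cascade stops.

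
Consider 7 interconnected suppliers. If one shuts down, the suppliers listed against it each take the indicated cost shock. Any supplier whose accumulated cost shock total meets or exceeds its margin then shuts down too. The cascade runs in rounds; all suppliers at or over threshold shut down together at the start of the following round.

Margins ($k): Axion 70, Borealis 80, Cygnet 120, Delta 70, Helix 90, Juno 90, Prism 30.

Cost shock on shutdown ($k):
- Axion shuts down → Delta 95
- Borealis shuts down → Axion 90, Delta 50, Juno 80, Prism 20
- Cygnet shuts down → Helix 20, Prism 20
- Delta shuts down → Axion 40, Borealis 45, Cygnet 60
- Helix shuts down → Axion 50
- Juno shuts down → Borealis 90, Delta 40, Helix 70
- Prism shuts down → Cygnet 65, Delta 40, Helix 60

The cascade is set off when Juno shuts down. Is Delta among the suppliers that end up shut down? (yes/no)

yes

Round 1 — Juno shuts down (initial).
  Borealis: +90 → 90 ≥ 80
  Delta: +40 → 40 < 70
  Helix: +70 → 70 < 90
Round 2 — Borealis shuts down.
  Axion: +90 → 90 ≥ 70
  Delta: +50 → 90 ≥ 70
  Prism: +20 → 20 < 30
Round 3 — Axion, Delta shut down.
  Cygnet: +60 → 60 < 120
No further shutdowns.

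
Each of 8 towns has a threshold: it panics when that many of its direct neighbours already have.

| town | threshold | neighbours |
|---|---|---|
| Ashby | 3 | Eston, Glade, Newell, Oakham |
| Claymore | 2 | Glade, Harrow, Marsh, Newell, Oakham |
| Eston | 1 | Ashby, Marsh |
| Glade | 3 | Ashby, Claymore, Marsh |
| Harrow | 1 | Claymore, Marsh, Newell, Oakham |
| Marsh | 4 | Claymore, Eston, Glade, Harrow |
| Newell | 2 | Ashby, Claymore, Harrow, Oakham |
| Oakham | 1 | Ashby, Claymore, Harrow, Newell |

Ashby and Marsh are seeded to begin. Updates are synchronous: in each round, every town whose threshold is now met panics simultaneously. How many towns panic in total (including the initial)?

8

Round 1 — Ashby, Marsh panic (initial).
Round 2 — checking thresholds:
  Claymore: 1 of 5 neighbours < 2, holds.
  Eston: 2 of 2 neighbours ≥ 1, panics.
  Glade: 2 of 3 neighbours < 3, holds.
  Harrow: 1 of 4 neighbours ≥ 1, panics.
  Newell: 1 of 4 neighbours < 2, holds.
  Oakham: 1 of 4 neighbours ≥ 1, panics.
Round 3 — checking thresholds:
  Claymore: 3 of 5 neighbours ≥ 2, panics.
  Glade: 2 of 3 neighbours < 3, holds.
  Newell: 3 of 4 neighbours ≥ 2, panics.
Round 4 — checking thresholds:
  Glade: 3 of 3 neighbours ≥ 3, panics.
Round 5 — no new panics; cascade stops.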